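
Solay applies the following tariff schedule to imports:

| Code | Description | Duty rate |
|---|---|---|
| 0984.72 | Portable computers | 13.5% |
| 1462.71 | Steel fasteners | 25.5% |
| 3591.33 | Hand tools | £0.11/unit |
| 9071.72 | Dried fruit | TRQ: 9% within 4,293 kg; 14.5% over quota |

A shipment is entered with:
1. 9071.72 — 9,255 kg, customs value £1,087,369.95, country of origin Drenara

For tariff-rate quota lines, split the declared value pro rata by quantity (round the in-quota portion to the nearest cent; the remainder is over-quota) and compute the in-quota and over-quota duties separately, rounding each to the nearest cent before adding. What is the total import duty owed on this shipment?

Line 1 (9071.72, Drenara, 9,255 kg, £1,087,369.95):
Code 9071.72 is under a tariff-rate quota (threshold 4,293 kg). In-quota: 4,293 kg at 9%; over-quota: 4,962 kg at 14.5%.
Pro-rata value split: in-quota = £1,087,369.95 × 4,293/9,255 = £504,384.57; over-quota = £1,087,369.95 − £504,384.57 = £582,985.38.
In-quota duty = £504,384.57 × 9% = £45,394.61. Over-quota duty = £582,985.38 × 14.5% = £84,532.88.
Line duty = £45,394.61 + £84,532.88 = £129,927.49.

£129,927.49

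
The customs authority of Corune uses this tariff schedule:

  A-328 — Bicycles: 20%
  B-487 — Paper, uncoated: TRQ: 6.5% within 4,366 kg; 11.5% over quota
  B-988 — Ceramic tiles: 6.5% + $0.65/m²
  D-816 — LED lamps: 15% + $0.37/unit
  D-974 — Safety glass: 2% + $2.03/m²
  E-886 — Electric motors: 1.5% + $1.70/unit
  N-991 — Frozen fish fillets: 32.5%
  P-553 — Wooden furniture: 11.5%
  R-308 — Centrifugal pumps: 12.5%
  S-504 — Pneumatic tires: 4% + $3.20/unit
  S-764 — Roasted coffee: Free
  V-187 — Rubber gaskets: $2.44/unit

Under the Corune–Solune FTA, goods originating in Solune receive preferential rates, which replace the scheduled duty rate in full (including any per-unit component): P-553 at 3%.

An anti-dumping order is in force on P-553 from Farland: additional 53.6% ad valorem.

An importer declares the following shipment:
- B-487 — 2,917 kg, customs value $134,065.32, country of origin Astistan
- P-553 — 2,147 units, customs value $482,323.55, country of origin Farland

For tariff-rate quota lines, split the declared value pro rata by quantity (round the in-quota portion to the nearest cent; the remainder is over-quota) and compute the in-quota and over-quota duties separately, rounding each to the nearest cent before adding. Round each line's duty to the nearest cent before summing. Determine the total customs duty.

$322,706.88

Line 1 (B-487, Astistan, 2,917 kg, $134,065.32):
Code B-487 is under a tariff-rate quota (threshold 4,366 kg). Quantity 2,917 kg is within the quota, so the in-quota rate 6.5% applies to the full value.
Duty = $134,065.32 × 6.5% = $8,714.25.
Line 2 (P-553, Farland, 2,147 units, $482,323.55):
Base rate for P-553 is 11.5%.
P-553 has an FTA preferential rate, but origin Farland is not Solune; base rate stands.
Additional duty on P-553 from Farland: +53.6%. Applied ad valorem rate: 11.5% + 53.6% = 65.1%.
Duty = $482,323.55 × 65.1% = $313,992.63.
Total = $8,714.25 + $313,992.63 = $322,706.88.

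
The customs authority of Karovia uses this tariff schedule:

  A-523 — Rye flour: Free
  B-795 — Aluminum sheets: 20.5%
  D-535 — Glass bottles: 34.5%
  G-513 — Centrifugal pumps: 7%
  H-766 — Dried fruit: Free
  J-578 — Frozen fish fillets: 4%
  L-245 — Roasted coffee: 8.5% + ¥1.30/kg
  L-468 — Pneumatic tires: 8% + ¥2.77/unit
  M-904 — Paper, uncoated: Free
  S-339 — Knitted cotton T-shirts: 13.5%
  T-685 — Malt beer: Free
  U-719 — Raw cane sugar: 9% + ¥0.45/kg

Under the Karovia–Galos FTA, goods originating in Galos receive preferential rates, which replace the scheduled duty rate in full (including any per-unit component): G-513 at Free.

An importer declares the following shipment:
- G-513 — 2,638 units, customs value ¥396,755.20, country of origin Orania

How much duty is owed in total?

Line 1 (G-513, Orania, 2,638 units, ¥396,755.20):
Base rate for G-513 is 7%.
G-513 has an FTA preferential rate, but origin Orania is not Galos; base rate stands.
Duty = ¥396,755.20 × 7% = ¥27,772.86.

¥27,772.86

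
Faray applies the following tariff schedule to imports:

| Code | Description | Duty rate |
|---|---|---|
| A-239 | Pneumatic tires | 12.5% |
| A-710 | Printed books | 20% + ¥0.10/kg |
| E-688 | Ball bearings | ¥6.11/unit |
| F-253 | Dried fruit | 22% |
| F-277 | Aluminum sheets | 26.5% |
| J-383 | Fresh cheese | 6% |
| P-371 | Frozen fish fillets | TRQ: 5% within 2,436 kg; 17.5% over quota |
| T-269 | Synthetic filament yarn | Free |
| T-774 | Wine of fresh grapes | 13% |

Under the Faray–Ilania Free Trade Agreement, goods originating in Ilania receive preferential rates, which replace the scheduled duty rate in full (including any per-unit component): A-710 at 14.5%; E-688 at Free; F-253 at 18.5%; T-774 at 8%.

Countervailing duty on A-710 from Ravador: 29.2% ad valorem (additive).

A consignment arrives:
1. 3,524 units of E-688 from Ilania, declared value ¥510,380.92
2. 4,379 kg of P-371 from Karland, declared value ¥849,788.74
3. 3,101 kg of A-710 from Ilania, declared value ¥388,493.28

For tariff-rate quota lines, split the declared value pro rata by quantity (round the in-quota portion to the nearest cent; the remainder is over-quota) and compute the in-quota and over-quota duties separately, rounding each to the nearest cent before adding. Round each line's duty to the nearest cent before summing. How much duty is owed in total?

Line 1 (E-688, Ilania, 3,524 units, ¥510,380.92):
Base rate for E-688 is ¥6.11/unit.
Origin Ilania qualifies under the Faray–Ilania agreement and E-688 is covered: preferential rate Free applies instead.
Duty = ¥510,380.92 × 0% = ¥0.00.
Line 2 (P-371, Karland, 4,379 kg, ¥849,788.74):
Code P-371 is under a tariff-rate quota (threshold 2,436 kg). In-quota: 2,436 kg at 5%; over-quota: 1,943 kg at 17.5%.
Pro-rata value split: in-quota = ¥849,788.74 × 2,436/4,379 = ¥472,730.16; over-quota = ¥849,788.74 − ¥472,730.16 = ¥377,058.58.
In-quota duty = ¥472,730.16 × 5% = ¥23,636.51. Over-quota duty = ¥377,058.58 × 17.5% = ¥65,985.25.
Line duty = ¥23,636.51 + ¥65,985.25 = ¥89,621.76.
Line 3 (A-710, Ilania, 3,101 kg, ¥388,493.28):
Base rate for A-710 is 20% + ¥0.10/kg.
Origin Ilania qualifies under the Faray–Ilania agreement and A-710 is covered: preferential rate 14.5% applies instead.
The additional-duty order on A-710 targets Ravador, not Ilania; it does not apply.
Duty = ¥388,493.28 × 14.5% = ¥56,331.53.
Total = ¥0.00 + ¥89,621.76 + ¥56,331.53 = ¥145,953.29.

¥145,953.29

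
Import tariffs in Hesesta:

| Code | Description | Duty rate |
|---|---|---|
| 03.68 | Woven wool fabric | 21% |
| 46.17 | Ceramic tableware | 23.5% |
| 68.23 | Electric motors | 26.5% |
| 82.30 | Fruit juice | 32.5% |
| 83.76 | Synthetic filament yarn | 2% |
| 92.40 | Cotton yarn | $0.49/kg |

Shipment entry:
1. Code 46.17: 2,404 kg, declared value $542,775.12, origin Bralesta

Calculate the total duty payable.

Line 1 (46.17, Bralesta, 2,404 kg, $542,775.12):
Base rate for 46.17 is 23.5%.
Duty = $542,775.12 × 23.5% = $127,552.15.

$127,552.15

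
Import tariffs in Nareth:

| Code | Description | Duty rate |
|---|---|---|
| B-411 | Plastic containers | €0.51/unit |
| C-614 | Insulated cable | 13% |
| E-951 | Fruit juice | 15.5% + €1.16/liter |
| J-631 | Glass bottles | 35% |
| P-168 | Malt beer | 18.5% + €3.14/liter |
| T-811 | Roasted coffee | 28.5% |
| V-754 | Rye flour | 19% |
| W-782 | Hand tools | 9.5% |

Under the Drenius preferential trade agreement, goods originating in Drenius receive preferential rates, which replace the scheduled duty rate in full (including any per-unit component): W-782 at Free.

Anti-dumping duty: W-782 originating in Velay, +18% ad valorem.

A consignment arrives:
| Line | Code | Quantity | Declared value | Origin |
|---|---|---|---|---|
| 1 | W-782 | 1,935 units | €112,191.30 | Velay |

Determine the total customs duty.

€30,852.61

Line 1 (W-782, Velay, 1,935 units, €112,191.30):
Base rate for W-782 is 9.5%.
W-782 has an FTA preferential rate, but origin Velay is not Drenius; base rate stands.
Additional duty on W-782 from Velay: +18%. Applied ad valorem rate: 9.5% + 18% = 27.5%.
Duty = €112,191.30 × 27.5% = €30,852.61.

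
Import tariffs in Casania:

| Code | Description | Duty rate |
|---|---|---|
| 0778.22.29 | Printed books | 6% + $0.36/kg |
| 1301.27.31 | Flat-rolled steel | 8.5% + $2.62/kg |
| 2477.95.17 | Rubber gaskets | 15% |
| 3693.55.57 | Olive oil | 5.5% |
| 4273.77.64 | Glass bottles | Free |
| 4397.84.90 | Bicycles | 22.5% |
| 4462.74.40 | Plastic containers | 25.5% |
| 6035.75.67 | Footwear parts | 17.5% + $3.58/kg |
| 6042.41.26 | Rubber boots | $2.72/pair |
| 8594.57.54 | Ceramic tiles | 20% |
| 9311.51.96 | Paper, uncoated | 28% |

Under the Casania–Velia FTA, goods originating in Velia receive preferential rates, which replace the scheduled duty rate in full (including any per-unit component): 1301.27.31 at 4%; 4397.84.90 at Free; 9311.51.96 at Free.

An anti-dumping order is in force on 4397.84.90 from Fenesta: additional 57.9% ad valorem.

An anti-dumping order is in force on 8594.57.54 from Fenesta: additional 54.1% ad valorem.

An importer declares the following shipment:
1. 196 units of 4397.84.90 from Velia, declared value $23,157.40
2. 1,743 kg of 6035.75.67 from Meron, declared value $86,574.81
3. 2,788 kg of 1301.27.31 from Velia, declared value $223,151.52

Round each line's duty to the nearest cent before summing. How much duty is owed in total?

$30,316.59

Line 1 (4397.84.90, Velia, 196 units, $23,157.40):
Base rate for 4397.84.90 is 22.5%.
Origin Velia qualifies under the Casania–Velia agreement and 4397.84.90 is covered: preferential rate Free applies instead.
The additional-duty order on 4397.84.90 targets Fenesta, not Velia; it does not apply.
Duty = $23,157.40 × 0% = $0.00.
Line 2 (6035.75.67, Meron, 1,743 kg, $86,574.81):
Base rate for 6035.75.67 is 17.5% + $3.58/kg.
Duty = $86,574.81 × 17.5% + 1,743 × $3.58 = $21,390.53.
Line 3 (1301.27.31, Velia, 2,788 kg, $223,151.52):
Base rate for 1301.27.31 is 8.5% + $2.62/kg.
Origin Velia qualifies under the Casania–Velia agreement and 1301.27.31 is covered: preferential rate 4% applies instead.
Duty = $223,151.52 × 4% = $8,926.06.
Total = $0.00 + $21,390.53 + $8,926.06 = $30,316.59.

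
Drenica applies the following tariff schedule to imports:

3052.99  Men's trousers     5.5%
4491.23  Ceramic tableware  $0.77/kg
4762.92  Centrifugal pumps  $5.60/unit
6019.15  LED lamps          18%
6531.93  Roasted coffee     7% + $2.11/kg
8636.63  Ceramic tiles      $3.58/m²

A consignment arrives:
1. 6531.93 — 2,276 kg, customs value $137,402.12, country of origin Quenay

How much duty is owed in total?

Line 1 (6531.93, Quenay, 2,276 kg, $137,402.12):
Base rate for 6531.93 is 7% + $2.11/kg.
Duty = $137,402.12 × 7% + 2,276 × $2.11 = $14,420.51.

$14,420.51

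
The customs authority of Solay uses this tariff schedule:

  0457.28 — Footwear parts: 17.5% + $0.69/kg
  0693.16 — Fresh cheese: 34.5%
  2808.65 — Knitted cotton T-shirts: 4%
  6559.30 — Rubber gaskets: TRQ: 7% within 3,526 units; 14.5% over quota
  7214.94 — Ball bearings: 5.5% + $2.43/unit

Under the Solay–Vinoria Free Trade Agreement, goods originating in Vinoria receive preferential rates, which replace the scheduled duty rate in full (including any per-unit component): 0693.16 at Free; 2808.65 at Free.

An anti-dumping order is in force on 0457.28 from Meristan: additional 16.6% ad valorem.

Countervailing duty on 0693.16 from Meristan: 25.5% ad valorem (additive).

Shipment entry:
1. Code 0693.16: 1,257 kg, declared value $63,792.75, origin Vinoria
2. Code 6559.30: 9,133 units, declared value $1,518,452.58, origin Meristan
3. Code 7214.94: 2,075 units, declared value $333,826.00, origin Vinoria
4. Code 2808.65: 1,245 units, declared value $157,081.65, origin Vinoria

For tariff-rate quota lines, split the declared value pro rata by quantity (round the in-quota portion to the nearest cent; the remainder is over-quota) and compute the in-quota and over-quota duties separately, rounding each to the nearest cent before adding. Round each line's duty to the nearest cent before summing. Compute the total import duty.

Line 1 (0693.16, Vinoria, 1,257 kg, $63,792.75):
Base rate for 0693.16 is 34.5%.
Origin Vinoria qualifies under the Solay–Vinoria agreement and 0693.16 is covered: preferential rate Free applies instead.
The additional-duty order on 0693.16 targets Meristan, not Vinoria; it does not apply.
Duty = $63,792.75 × 0% = $0.00.
Line 2 (6559.30, Meristan, 9,133 units, $1,518,452.58):
Code 6559.30 is under a tariff-rate quota (threshold 3,526 units). In-quota: 3,526 units at 7%; over-quota: 5,607 units at 14.5%.
Pro-rata value split: in-quota = $1,518,452.58 × 3,526/9,133 = $586,232.76; over-quota = $1,518,452.58 − $586,232.76 = $932,219.82.
In-quota duty = $586,232.76 × 7% = $41,036.29. Over-quota duty = $932,219.82 × 14.5% = $135,171.87.
Line duty = $41,036.29 + $135,171.87 = $176,208.16.
Line 3 (7214.94, Vinoria, 2,075 units, $333,826.00):
Base rate for 7214.94 is 5.5% + $2.43/unit.
Origin Vinoria is the FTA partner but 7214.94 is not on the preference list; base rate stands.
Duty = $333,826.00 × 5.5% + 2,075 × $2.43 = $23,402.68.
Line 4 (2808.65, Vinoria, 1,245 units, $157,081.65):
Base rate for 2808.65 is 4%.
Origin Vinoria qualifies under the Solay–Vinoria agreement and 2808.65 is covered: preferential rate Free applies instead.
Duty = $157,081.65 × 0% = $0.00.
Total = $0.00 + $176,208.16 + $23,402.68 + $0.00 = $199,610.84.

$199,610.84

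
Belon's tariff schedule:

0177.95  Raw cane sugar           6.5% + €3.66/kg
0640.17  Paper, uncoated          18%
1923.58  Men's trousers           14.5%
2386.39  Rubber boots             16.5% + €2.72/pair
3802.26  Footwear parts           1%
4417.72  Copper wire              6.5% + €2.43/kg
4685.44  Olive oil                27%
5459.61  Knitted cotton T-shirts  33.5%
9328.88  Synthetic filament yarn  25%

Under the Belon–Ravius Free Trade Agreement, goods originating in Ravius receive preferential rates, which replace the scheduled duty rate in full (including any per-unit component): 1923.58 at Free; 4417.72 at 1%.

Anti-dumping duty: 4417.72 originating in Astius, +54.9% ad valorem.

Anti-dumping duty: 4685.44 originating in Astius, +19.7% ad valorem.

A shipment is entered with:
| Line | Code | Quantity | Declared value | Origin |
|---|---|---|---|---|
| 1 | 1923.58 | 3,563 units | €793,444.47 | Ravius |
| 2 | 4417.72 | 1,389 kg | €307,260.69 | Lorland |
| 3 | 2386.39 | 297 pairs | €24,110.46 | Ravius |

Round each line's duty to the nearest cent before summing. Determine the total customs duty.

€28,133.28

Line 1 (1923.58, Ravius, 3,563 units, €793,444.47):
Base rate for 1923.58 is 14.5%.
Origin Ravius qualifies under the Belon–Ravius agreement and 1923.58 is covered: preferential rate Free applies instead.
Duty = €793,444.47 × 0% = €0.00.
Line 2 (4417.72, Lorland, 1,389 kg, €307,260.69):
Base rate for 4417.72 is 6.5% + €2.43/kg.
4417.72 has an FTA preferential rate, but origin Lorland is not Ravius; base rate stands.
The additional-duty order on 4417.72 targets Astius, not Lorland; it does not apply.
Duty = €307,260.69 × 6.5% + 1,389 × €2.43 = €23,347.21.
Line 3 (2386.39, Ravius, 297 pairs, €24,110.46):
Base rate for 2386.39 is 16.5% + €2.72/pair.
Origin Ravius is the FTA partner but 2386.39 is not on the preference list; base rate stands.
Duty = €24,110.46 × 16.5% + 297 × €2.72 = €4,786.07.
Total = €0.00 + €23,347.21 + €4,786.07 = €28,133.28.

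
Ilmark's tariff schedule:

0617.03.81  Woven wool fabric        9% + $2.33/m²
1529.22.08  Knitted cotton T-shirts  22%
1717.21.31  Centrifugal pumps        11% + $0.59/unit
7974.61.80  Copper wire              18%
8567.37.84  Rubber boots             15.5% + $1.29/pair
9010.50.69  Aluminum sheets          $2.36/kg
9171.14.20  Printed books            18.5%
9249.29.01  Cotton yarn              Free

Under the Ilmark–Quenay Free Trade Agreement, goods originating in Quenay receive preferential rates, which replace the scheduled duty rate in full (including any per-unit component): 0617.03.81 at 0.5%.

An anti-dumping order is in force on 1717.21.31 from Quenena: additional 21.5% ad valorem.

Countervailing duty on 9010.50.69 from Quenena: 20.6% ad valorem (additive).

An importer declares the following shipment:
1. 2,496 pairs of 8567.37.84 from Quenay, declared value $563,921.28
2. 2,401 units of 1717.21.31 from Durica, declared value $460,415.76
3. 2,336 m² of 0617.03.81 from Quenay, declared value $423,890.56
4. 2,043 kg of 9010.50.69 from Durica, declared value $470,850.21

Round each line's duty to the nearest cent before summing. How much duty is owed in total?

Line 1 (8567.37.84, Quenay, 2,496 pairs, $563,921.28):
Base rate for 8567.37.84 is 15.5% + $1.29/pair.
Origin Quenay is the FTA partner but 8567.37.84 is not on the preference list; base rate stands.
Duty = $563,921.28 × 15.5% + 2,496 × $1.29 = $90,627.64.
Line 2 (1717.21.31, Durica, 2,401 units, $460,415.76):
Base rate for 1717.21.31 is 11% + $0.59/unit.
The additional-duty order on 1717.21.31 targets Quenena, not Durica; it does not apply.
Duty = $460,415.76 × 11% + 2,401 × $0.59 = $52,062.32.
Line 3 (0617.03.81, Quenay, 2,336 m², $423,890.56):
Base rate for 0617.03.81 is 9% + $2.33/m².
Origin Quenay qualifies under the Ilmark–Quenay agreement and 0617.03.81 is covered: preferential rate 0.5% applies instead.
Duty = $423,890.56 × 0.5% = $2,119.45.
Line 4 (9010.50.69, Durica, 2,043 kg, $470,850.21):
Base rate for 9010.50.69 is $2.36/kg.
The additional-duty order on 9010.50.69 targets Quenena, not Durica; it does not apply.
Duty = 2,043 × $2.36 = $4,821.48.
Total = $90,627.64 + $52,062.32 + $2,119.45 + $4,821.48 = $149,630.89.

$149,630.89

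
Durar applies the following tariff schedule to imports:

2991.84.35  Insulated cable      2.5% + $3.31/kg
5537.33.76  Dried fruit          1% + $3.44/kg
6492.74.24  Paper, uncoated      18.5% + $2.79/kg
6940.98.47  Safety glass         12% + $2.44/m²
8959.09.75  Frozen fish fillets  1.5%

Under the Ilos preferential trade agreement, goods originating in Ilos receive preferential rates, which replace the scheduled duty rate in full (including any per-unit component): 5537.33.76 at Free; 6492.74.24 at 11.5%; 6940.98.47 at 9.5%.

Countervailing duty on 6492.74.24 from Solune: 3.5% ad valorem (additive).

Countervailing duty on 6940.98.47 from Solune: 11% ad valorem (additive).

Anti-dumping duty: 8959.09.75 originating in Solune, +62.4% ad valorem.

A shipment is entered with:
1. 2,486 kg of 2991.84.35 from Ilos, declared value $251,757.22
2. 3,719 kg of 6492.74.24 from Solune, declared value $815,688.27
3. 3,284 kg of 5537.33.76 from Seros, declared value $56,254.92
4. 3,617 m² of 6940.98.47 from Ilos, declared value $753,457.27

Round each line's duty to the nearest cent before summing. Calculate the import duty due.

Line 1 (2991.84.35, Ilos, 2,486 kg, $251,757.22):
Base rate for 2991.84.35 is 2.5% + $3.31/kg.
Origin Ilos is the FTA partner but 2991.84.35 is not on the preference list; base rate stands.
Duty = $251,757.22 × 2.5% + 2,486 × $3.31 = $14,522.59.
Line 2 (6492.74.24, Solune, 3,719 kg, $815,688.27):
Base rate for 6492.74.24 is 18.5% + $2.79/kg.
6492.74.24 has an FTA preferential rate, but origin Solune is not Ilos; base rate stands.
Additional duty on 6492.74.24 from Solune: +3.5%. Applied ad valorem rate: 18.5% + 3.5% = 22%.
Duty = $815,688.27 × 22% + 3,719 × $2.79 = $189,827.43.
Line 3 (5537.33.76, Seros, 3,284 kg, $56,254.92):
Base rate for 5537.33.76 is 1% + $3.44/kg.
5537.33.76 has an FTA preferential rate, but origin Seros is not Ilos; base rate stands.
Duty = $56,254.92 × 1% + 3,284 × $3.44 = $11,859.51.
Line 4 (6940.98.47, Ilos, 3,617 m², $753,457.27):
Base rate for 6940.98.47 is 12% + $2.44/m².
Origin Ilos qualifies under the Durar–Ilos agreement and 6940.98.47 is covered: preferential rate 9.5% applies instead.
The additional-duty order on 6940.98.47 targets Solune, not Ilos; it does not apply.
Duty = $753,457.27 × 9.5% = $71,578.44.
Total = $14,522.59 + $189,827.43 + $11,859.51 + $71,578.44 = $287,787.97.

$287,787.97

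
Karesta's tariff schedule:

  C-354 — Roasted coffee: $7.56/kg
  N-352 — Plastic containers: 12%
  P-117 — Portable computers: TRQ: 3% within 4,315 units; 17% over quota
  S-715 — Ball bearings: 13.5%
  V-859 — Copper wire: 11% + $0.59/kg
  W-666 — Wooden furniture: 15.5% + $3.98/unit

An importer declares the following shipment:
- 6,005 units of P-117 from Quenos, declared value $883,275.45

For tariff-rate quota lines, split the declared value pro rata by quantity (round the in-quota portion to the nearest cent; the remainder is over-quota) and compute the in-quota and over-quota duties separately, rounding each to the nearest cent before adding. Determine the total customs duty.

$61,299.76

Line 1 (P-117, Quenos, 6,005 units, $883,275.45):
Code P-117 is under a tariff-rate quota (threshold 4,315 units). In-quota: 4,315 units at 3%; over-quota: 1,690 units at 17%.
Pro-rata value split: in-quota = $883,275.45 × 4,315/6,005 = $634,693.35; over-quota = $883,275.45 − $634,693.35 = $248,582.10.
In-quota duty = $634,693.35 × 3% = $19,040.80. Over-quota duty = $248,582.10 × 17% = $42,258.96.
Line duty = $19,040.80 + $42,258.96 = $61,299.76.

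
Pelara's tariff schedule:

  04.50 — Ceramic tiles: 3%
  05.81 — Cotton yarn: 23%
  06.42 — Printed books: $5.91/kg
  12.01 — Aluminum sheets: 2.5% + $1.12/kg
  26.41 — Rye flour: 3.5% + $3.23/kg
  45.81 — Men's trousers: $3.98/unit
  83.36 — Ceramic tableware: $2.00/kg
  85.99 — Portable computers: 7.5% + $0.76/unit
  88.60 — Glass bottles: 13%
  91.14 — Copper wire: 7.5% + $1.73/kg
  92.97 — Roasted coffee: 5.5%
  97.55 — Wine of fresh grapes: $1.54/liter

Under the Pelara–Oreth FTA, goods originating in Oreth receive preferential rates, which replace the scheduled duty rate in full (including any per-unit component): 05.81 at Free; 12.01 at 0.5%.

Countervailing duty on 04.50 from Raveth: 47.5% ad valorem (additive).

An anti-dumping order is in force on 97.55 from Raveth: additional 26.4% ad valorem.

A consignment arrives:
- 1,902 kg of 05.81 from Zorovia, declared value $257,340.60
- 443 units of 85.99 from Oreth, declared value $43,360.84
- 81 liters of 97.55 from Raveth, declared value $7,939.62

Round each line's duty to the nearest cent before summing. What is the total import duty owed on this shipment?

$64,997.88

Line 1 (05.81, Zorovia, 1,902 kg, $257,340.60):
Base rate for 05.81 is 23%.
05.81 has an FTA preferential rate, but origin Zorovia is not Oreth; base rate stands.
Duty = $257,340.60 × 23% = $59,188.34.
Line 2 (85.99, Oreth, 443 units, $43,360.84):
Base rate for 85.99 is 7.5% + $0.76/unit.
Origin Oreth is the FTA partner but 85.99 is not on the preference list; base rate stands.
Duty = $43,360.84 × 7.5% + 443 × $0.76 = $3,588.74.
Line 3 (97.55, Raveth, 81 liters, $7,939.62):
Base rate for 97.55 is $1.54/liter.
Additional duty on 97.55 from Raveth: +26.4% ad valorem. Applied ad valorem rate = 26.4%.
Duty = $7,939.62 × 26.4% + 81 × $1.54 = $2,220.80.
Total = $59,188.34 + $3,588.74 + $2,220.80 = $64,997.88.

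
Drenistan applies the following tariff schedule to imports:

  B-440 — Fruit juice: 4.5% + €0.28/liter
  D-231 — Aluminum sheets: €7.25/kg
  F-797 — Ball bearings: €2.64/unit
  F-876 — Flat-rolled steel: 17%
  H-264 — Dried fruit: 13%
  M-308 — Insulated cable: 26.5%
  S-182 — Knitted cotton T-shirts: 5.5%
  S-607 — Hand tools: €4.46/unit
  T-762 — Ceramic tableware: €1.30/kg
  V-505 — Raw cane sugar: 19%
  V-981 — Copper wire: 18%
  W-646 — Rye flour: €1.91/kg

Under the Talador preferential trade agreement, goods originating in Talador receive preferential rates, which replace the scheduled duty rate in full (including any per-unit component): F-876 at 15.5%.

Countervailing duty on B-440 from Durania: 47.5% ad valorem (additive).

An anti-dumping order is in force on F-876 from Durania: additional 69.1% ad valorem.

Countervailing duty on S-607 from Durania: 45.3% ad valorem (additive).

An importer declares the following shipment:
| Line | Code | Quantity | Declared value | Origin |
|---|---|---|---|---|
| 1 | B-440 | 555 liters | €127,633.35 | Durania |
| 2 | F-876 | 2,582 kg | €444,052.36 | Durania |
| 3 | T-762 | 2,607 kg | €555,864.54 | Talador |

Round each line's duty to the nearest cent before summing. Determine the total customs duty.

€452,242.92

Line 1 (B-440, Durania, 555 liters, €127,633.35):
Base rate for B-440 is 4.5% + €0.28/liter.
Additional duty on B-440 from Durania: +47.5%. Applied ad valorem rate: 4.5% + 47.5% = 52%.
Duty = €127,633.35 × 52% + 555 × €0.28 = €66,524.74.
Line 2 (F-876, Durania, 2,582 kg, €444,052.36):
Base rate for F-876 is 17%.
F-876 has an FTA preferential rate, but origin Durania is not Talador; base rate stands.
Additional duty on F-876 from Durania: +69.1%. Applied ad valorem rate: 17% + 69.1% = 86.1%.
Duty = €444,052.36 × 86.1% = €382,329.08.
Line 3 (T-762, Talador, 2,607 kg, €555,864.54):
Base rate for T-762 is €1.30/kg.
Origin Talador is the FTA partner but T-762 is not on the preference list; base rate stands.
Duty = 2,607 × €1.30 = €3,389.10.
Total = €66,524.74 + €382,329.08 + €3,389.10 = €452,242.92.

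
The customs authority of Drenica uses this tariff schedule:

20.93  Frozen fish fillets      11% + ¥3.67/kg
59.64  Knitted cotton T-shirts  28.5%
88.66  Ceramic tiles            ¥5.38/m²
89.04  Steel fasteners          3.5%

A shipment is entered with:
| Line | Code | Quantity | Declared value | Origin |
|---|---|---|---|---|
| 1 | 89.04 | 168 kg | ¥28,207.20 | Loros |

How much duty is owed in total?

¥987.25

Line 1 (89.04, Loros, 168 kg, ¥28,207.20):
Base rate for 89.04 is 3.5%.
Duty = ¥28,207.20 × 3.5% = ¥987.25.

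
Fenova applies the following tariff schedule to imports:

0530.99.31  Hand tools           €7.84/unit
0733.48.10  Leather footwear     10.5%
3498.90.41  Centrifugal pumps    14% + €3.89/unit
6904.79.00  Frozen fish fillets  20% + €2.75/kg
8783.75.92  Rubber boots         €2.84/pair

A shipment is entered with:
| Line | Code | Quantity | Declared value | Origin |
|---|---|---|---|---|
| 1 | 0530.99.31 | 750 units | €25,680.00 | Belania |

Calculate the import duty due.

Line 1 (0530.99.31, Belania, 750 units, €25,680.00):
Base rate for 0530.99.31 is €7.84/unit.
Duty = 750 × €7.84 = €5,880.00.

€5,880.00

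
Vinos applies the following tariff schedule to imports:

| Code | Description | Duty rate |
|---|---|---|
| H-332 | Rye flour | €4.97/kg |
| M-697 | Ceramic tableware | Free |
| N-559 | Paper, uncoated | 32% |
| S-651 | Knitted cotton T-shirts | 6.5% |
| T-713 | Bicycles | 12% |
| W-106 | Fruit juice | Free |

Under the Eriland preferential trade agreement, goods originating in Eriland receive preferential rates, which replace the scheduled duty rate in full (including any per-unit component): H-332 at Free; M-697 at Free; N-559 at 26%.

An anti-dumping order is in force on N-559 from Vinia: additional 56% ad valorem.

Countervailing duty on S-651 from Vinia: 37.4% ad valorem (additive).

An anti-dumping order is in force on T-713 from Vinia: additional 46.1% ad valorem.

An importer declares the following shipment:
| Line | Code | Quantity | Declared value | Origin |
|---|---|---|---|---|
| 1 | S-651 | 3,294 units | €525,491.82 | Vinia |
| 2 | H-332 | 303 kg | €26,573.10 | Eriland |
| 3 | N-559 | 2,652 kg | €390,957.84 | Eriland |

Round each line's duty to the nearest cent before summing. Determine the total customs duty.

Line 1 (S-651, Vinia, 3,294 units, €525,491.82):
Base rate for S-651 is 6.5%.
Additional duty on S-651 from Vinia: +37.4%. Applied ad valorem rate: 6.5% + 37.4% = 43.9%.
Duty = €525,491.82 × 43.9% = €230,690.91.
Line 2 (H-332, Eriland, 303 kg, €26,573.10):
Base rate for H-332 is €4.97/kg.
Origin Eriland qualifies under the Vinos–Eriland agreement and H-332 is covered: preferential rate Free applies instead.
Duty = €26,573.10 × 0% = €0.00.
Line 3 (N-559, Eriland, 2,652 kg, €390,957.84):
Base rate for N-559 is 32%.
Origin Eriland qualifies under the Vinos–Eriland agreement and N-559 is covered: preferential rate 26% applies instead.
The additional-duty order on N-559 targets Vinia, not Eriland; it does not apply.
Duty = €390,957.84 × 26% = €101,649.04.
Total = €230,690.91 + €0.00 + €101,649.04 = €332,339.95.

€332,339.95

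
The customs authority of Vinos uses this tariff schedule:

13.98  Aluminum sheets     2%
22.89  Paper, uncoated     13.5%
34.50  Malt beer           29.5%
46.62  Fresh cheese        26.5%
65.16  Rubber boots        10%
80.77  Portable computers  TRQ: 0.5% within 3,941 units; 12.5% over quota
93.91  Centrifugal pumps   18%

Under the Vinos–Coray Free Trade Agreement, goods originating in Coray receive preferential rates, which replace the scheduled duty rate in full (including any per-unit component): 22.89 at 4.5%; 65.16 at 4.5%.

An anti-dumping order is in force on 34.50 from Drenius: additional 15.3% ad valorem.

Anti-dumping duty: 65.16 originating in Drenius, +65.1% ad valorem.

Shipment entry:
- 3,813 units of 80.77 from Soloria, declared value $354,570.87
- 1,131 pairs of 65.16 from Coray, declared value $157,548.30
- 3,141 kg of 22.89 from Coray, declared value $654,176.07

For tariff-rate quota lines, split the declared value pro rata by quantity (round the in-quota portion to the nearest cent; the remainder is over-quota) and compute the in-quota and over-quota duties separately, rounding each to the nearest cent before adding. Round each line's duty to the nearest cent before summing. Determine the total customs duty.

$38,300.44

Line 1 (80.77, Soloria, 3,813 units, $354,570.87):
Code 80.77 is under a tariff-rate quota (threshold 3,941 units). Quantity 3,813 units is within the quota, so the in-quota rate 0.5% applies to the full value.
Duty = $354,570.87 × 0.5% = $1,772.85.
Line 2 (65.16, Coray, 1,131 pairs, $157,548.30):
Base rate for 65.16 is 10%.
Origin Coray qualifies under the Vinos–Coray agreement and 65.16 is covered: preferential rate 4.5% applies instead.
The additional-duty order on 65.16 targets Drenius, not Coray; it does not apply.
Duty = $157,548.30 × 4.5% = $7,089.67.
Line 3 (22.89, Coray, 3,141 kg, $654,176.07):
Base rate for 22.89 is 13.5%.
Origin Coray qualifies under the Vinos–Coray agreement and 22.89 is covered: preferential rate 4.5% applies instead.
Duty = $654,176.07 × 4.5% = $29,437.92.
Total = $1,772.85 + $7,089.67 + $29,437.92 = $38,300.44.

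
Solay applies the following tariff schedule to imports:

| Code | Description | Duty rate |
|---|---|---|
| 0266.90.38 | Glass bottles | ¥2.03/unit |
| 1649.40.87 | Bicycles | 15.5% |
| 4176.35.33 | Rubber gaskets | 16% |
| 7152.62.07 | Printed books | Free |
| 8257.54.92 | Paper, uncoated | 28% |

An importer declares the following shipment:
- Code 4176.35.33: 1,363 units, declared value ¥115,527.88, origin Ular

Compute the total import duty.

¥18,484.46

Line 1 (4176.35.33, Ular, 1,363 units, ¥115,527.88):
Base rate for 4176.35.33 is 16%.
Duty = ¥115,527.88 × 16% = ¥18,484.46.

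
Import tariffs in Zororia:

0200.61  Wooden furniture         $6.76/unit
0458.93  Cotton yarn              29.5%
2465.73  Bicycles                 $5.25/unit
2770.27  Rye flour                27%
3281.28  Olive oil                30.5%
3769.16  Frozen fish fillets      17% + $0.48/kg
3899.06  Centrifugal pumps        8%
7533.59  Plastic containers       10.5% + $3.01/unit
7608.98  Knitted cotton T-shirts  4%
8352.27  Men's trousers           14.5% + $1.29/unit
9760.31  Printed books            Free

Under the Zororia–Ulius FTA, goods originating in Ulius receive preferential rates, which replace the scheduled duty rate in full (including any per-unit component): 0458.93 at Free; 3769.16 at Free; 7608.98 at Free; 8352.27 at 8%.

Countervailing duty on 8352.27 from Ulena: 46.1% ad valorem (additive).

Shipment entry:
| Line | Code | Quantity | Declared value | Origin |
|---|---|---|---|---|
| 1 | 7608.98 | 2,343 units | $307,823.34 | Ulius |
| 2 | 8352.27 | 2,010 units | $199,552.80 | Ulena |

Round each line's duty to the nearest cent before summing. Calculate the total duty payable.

Line 1 (7608.98, Ulius, 2,343 units, $307,823.34):
Base rate for 7608.98 is 4%.
Origin Ulius qualifies under the Zororia–Ulius agreement and 7608.98 is covered: preferential rate Free applies instead.
Duty = $307,823.34 × 0% = $0.00.
Line 2 (8352.27, Ulena, 2,010 units, $199,552.80):
Base rate for 8352.27 is 14.5% + $1.29/unit.
8352.27 has an FTA preferential rate, but origin Ulena is not Ulius; base rate stands.
Additional duty on 8352.27 from Ulena: +46.1%. Applied ad valorem rate: 14.5% + 46.1% = 60.6%.
Duty = $199,552.80 × 60.6% + 2,010 × $1.29 = $123,521.90.
Total = $0.00 + $123,521.90 = $123,521.90.

$123,521.90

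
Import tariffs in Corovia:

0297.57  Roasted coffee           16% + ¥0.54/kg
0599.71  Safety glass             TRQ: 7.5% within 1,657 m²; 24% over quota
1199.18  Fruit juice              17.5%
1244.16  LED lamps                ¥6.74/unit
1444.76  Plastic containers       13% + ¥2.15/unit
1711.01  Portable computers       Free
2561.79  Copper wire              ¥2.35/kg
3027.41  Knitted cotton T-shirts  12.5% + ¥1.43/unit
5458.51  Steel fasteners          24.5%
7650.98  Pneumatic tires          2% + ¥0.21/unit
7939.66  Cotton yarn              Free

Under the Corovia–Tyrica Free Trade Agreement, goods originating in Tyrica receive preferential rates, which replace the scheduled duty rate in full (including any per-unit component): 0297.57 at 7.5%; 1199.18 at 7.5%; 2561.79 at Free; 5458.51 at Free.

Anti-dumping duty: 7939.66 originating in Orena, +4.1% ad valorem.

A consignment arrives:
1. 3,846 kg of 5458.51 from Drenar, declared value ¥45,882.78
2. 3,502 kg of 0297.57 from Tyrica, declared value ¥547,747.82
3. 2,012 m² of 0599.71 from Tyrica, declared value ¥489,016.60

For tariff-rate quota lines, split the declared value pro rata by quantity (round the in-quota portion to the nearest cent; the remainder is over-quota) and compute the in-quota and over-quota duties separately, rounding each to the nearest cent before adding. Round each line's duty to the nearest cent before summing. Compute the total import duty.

Line 1 (5458.51, Drenar, 3,846 kg, ¥45,882.78):
Base rate for 5458.51 is 24.5%.
5458.51 has an FTA preferential rate, but origin Drenar is not Tyrica; base rate stands.
Duty = ¥45,882.78 × 24.5% = ¥11,241.28.
Line 2 (0297.57, Tyrica, 3,502 kg, ¥547,747.82):
Base rate for 0297.57 is 16% + ¥0.54/kg.
Origin Tyrica qualifies under the Corovia–Tyrica agreement and 0297.57 is covered: preferential rate 7.5% applies instead.
Duty = ¥547,747.82 × 7.5% = ¥41,081.09.
Line 3 (0599.71, Tyrica, 2,012 m², ¥489,016.60):
Code 0599.71 is under a tariff-rate quota (threshold 1,657 m²). In-quota: 1,657 m² at 7.5%; over-quota: 355 m² at 24%.
Pro-rata value split: in-quota = ¥489,016.60 × 1,657/2,012 = ¥402,733.85; over-quota = ¥489,016.60 − ¥402,733.85 = ¥86,282.75.
In-quota duty = ¥402,733.85 × 7.5% = ¥30,205.04. Over-quota duty = ¥86,282.75 × 24% = ¥20,707.86.
Line duty = ¥30,205.04 + ¥20,707.86 = ¥50,912.90.
Total = ¥11,241.28 + ¥41,081.09 + ¥50,912.90 = ¥103,235.27.

¥103,235.27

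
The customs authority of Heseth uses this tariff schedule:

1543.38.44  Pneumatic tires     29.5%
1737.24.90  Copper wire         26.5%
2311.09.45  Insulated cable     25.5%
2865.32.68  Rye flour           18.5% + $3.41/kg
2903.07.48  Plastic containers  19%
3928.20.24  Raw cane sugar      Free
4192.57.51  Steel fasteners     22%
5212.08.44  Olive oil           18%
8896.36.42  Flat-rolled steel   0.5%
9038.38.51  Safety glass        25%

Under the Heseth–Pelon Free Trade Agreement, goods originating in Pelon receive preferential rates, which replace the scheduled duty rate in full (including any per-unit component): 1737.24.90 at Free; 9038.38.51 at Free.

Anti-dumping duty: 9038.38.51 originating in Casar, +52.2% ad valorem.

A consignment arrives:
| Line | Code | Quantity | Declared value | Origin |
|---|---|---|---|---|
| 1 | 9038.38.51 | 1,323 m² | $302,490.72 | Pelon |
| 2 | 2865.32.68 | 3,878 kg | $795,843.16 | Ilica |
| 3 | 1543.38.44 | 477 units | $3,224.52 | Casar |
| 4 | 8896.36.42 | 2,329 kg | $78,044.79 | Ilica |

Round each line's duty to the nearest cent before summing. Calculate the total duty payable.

$161,796.41

Line 1 (9038.38.51, Pelon, 1,323 m², $302,490.72):
Base rate for 9038.38.51 is 25%.
Origin Pelon qualifies under the Heseth–Pelon agreement and 9038.38.51 is covered: preferential rate Free applies instead.
The additional-duty order on 9038.38.51 targets Casar, not Pelon; it does not apply.
Duty = $302,490.72 × 0% = $0.00.
Line 2 (2865.32.68, Ilica, 3,878 kg, $795,843.16):
Base rate for 2865.32.68 is 18.5% + $3.41/kg.
Duty = $795,843.16 × 18.5% + 3,878 × $3.41 = $160,454.96.
Line 3 (1543.38.44, Casar, 477 units, $3,224.52):
Base rate for 1543.38.44 is 29.5%.
Duty = $3,224.52 × 29.5% = $951.23.
Line 4 (8896.36.42, Ilica, 2,329 kg, $78,044.79):
Base rate for 8896.36.42 is 0.5%.
Duty = $78,044.79 × 0.5% = $390.22.
Total = $0.00 + $160,454.96 + $951.23 + $390.22 = $161,796.41.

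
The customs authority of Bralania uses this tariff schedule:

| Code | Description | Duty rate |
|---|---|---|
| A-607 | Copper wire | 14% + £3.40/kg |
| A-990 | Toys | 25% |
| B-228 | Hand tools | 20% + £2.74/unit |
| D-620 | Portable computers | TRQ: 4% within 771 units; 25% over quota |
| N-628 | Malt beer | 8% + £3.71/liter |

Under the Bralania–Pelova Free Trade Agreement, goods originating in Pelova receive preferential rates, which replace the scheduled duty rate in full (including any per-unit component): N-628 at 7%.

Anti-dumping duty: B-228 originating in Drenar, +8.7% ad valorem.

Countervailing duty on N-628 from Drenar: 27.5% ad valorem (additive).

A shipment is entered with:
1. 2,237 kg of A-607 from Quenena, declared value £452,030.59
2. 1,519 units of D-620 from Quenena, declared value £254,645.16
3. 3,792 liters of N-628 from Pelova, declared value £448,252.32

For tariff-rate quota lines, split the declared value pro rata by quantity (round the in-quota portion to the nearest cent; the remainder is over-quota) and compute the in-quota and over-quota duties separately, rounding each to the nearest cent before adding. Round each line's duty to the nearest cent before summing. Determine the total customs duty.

Line 1 (A-607, Quenena, 2,237 kg, £452,030.59):
Base rate for A-607 is 14% + £3.40/kg.
Duty = £452,030.59 × 14% + 2,237 × £3.40 = £70,890.08.
Line 2 (D-620, Quenena, 1,519 units, £254,645.16):
Code D-620 is under a tariff-rate quota (threshold 771 units). In-quota: 771 units at 4%; over-quota: 748 units at 25%.
Pro-rata value split: in-quota = £254,645.16 × 771/1,519 = £129,250.44; over-quota = £254,645.16 − £129,250.44 = £125,394.72.
In-quota duty = £129,250.44 × 4% = £5,170.02. Over-quota duty = £125,394.72 × 25% = £31,348.68.
Line duty = £5,170.02 + £31,348.68 = £36,518.70.
Line 3 (N-628, Pelova, 3,792 liters, £448,252.32):
Base rate for N-628 is 8% + £3.71/liter.
Origin Pelova qualifies under the Bralania–Pelova agreement and N-628 is covered: preferential rate 7% applies instead.
The additional-duty order on N-628 targets Drenar, not Pelova; it does not apply.
Duty = £448,252.32 × 7% = £31,377.66.
Total = £70,890.08 + £36,518.70 + £31,377.66 = £138,786.44.

£138,786.44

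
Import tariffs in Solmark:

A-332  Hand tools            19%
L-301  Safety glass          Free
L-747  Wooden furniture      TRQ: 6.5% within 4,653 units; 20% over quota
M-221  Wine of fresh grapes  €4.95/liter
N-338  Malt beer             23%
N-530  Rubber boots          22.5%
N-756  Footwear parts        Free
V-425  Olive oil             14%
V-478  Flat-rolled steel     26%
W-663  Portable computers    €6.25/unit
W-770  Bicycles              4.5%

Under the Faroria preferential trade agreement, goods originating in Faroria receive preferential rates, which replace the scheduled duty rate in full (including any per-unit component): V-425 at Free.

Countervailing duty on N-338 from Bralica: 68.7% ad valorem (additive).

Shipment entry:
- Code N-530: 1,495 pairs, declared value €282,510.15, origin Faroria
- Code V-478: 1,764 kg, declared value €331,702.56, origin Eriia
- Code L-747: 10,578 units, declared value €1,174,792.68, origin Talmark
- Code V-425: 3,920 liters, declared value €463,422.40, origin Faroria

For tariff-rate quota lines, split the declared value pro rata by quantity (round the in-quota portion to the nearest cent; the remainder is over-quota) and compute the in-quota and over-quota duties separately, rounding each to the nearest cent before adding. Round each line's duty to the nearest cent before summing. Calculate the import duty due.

€315,003.09

Line 1 (N-530, Faroria, 1,495 pairs, €282,510.15):
Base rate for N-530 is 22.5%.
Origin Faroria is the FTA partner but N-530 is not on the preference list; base rate stands.
Duty = €282,510.15 × 22.5% = €63,564.78.
Line 2 (V-478, Eriia, 1,764 kg, €331,702.56):
Base rate for V-478 is 26%.
Duty = €331,702.56 × 26% = €86,242.67.
Line 3 (L-747, Talmark, 10,578 units, €1,174,792.68):
Code L-747 is under a tariff-rate quota (threshold 4,653 units). In-quota: 4,653 units at 6.5%; over-quota: 5,925 units at 20%.
Pro-rata value split: in-quota = €1,174,792.68 × 4,653/10,578 = €516,762.18; over-quota = €1,174,792.68 − €516,762.18 = €658,030.50.
In-quota duty = €516,762.18 × 6.5% = €33,589.54. Over-quota duty = €658,030.50 × 20% = €131,606.10.
Line duty = €33,589.54 + €131,606.10 = €165,195.64.
Line 4 (V-425, Faroria, 3,920 liters, €463,422.40):
Base rate for V-425 is 14%.
Origin Faroria qualifies under the Solmark–Faroria agreement and V-425 is covered: preferential rate Free applies instead.
Duty = €463,422.40 × 0% = €0.00.
Total = €63,564.78 + €86,242.67 + €165,195.64 + €0.00 = €315,003.09.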